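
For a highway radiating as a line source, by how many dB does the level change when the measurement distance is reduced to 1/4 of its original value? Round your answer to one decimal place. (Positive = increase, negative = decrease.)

A line source loses 3 dB per doubling of distance; generally ΔL = −10·log₁₀(r₂/r₁).
ΔL = −10·log₁₀(0.25) = +6.02 dB.

+6.0 dB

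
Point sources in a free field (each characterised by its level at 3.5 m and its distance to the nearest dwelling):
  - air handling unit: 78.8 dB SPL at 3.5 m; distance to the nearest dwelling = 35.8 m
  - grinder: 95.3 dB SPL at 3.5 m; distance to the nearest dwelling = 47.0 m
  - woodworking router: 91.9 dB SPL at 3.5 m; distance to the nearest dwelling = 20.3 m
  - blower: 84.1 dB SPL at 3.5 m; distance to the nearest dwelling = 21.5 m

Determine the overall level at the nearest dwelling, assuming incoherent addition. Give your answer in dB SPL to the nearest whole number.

79 dB SPL

Apply inverse-square spreading to bring every level to the receiver, then sum 10^(L/10).
air handling unit: 78.8 − 20·log₁₀(35.8/3.5) = 78.8 − 20.20 = 58.60 dB SPL.
grinder: 95.3 − 20·log₁₀(47.0/3.5) = 95.3 − 22.56 = 72.74 dB SPL.
woodworking router: 91.9 − 20·log₁₀(20.3/3.5) = 91.9 − 15.27 = 76.63 dB SPL.
blower: 84.1 − 20·log₁₀(21.5/3.5) = 84.1 − 15.77 = 68.33 dB SPL.
Σ 10^(L/10) = 7.237e+07 → L_total = 10·log₁₀(7.237e+07) = 78.60 dB SPL.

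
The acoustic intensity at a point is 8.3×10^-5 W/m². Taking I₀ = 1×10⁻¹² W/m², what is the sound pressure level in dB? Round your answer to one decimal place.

79.2 dB

Dividing by I₀ shifts the exponent by 12: I/I₀ = 8.3×10^7.
L = 10·(0.9191 + 7) = 79.19 dB.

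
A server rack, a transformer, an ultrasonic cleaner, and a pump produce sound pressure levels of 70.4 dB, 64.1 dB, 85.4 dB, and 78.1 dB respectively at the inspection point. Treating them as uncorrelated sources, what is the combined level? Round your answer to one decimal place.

Incoherent sources combine by intensity addition: L_total = 10·log₁₀(Σ 10^(L_i/10)).
Σ 10^(L/10) = 10^(70.4/10) + 10^(64.1/10) + 10^(85.4/10) + 10^(78.1/10) = 4.248e+08.
L_total = 10·log₁₀(4.248e+08) = 86.28 dB.

86.3 dB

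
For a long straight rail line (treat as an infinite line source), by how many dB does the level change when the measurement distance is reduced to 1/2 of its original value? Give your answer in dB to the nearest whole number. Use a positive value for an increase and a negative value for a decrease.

A line source loses 3 dB per doubling of distance; generally ΔL = −10·log₁₀(r₂/r₁).
ΔL = −10·log₁₀(0.5) = +3.01 dB.

+3 dB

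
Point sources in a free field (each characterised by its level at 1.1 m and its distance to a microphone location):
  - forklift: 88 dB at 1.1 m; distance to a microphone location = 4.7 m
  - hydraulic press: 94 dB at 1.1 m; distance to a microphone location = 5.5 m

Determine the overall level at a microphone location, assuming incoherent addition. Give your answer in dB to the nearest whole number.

81 dB

Apply inverse-square spreading to bring every level to the receiver, then sum 10^(L/10).
forklift: 88 − 20·log₁₀(4.7/1.1) = 88 − 12.61 = 75.39 dB.
hydraulic press: 94 − 20·log₁₀(5.5/1.1) = 94 − 13.98 = 80.02 dB.
Σ 10^(L/10) = 1.350e+08 → L_total = 10·log₁₀(1.350e+08) = 81.30 dB.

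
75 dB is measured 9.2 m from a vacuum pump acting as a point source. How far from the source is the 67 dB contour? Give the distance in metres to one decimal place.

23.1 m

Point-source spreading drops the level by 20·log₁₀(r₂/r₁); inverting, r₂/r₁ = 10^(ΔL/20).
r₂ = 9.2·10^((75−67)/20) = 9.2·10^(8.0/20) = 23.11 m.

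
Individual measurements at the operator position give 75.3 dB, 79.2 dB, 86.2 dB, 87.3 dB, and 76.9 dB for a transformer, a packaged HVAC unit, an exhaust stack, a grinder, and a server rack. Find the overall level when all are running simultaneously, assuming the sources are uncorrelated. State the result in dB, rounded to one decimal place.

Incoherent sources combine by intensity addition: L_total = 10·log₁₀(Σ 10^(L_i/10)).
Σ 10^(L/10) = 10^(75.3/10) + 10^(79.2/10) + 10^(86.2/10) + 10^(87.3/10) + 10^(76.9/10) = 1.120e+09.
L_total = 10·log₁₀(1.120e+09) = 90.49 dB.

90.5 dB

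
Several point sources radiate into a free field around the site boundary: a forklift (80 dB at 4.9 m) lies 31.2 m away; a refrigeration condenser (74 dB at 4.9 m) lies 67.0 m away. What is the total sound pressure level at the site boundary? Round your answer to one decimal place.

Apply inverse-square spreading to bring every level to the receiver, then sum 10^(L/10).
forklift: 80 − 20·log₁₀(31.2/4.9) = 80 − 16.08 = 63.92 dB.
refrigeration condenser: 74 − 20·log₁₀(67.0/4.9) = 74 − 22.72 = 51.28 dB.
Σ 10^(L/10) = 2.601e+06 → L_total = 10·log₁₀(2.601e+06) = 64.15 dB.

64.2 dB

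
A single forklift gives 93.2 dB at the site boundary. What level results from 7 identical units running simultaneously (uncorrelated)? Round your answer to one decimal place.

L_total = L₁ + 10·log₁₀ N for N identical incoherent sources.
L_total = 93.2 + 10·log₁₀(7) = 93.2 + 8.451 = 101.65 dB.

101.7 dB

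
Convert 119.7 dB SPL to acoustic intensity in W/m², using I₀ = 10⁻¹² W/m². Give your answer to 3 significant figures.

L = 10·log₁₀(I/I₀) ⇒ I = I₀·10^(L/10) = 10⁻¹² × 10^11.97.

0.933 W/m²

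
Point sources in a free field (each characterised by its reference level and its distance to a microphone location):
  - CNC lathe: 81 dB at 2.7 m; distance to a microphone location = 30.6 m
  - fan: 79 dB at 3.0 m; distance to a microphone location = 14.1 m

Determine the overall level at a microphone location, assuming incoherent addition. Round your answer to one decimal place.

66.6 dB

Propagate each source to the receiver with L = L_ref − 20·log₁₀(r/r_ref), then add intensities.
CNC lathe: 81 − 20·log₁₀(30.6/2.7) = 81 − 21.09 = 59.91 dB.
fan: 79 − 20·log₁₀(14.1/3.0) = 79 − 13.44 = 65.56 dB.
Σ 10^(L/10) = 4.576e+06 → L_total = 10·log₁₀(4.576e+06) = 66.60 dB.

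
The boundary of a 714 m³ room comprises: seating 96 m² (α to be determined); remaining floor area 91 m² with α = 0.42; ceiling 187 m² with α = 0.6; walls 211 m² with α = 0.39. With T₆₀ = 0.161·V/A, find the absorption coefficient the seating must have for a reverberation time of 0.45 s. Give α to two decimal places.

A = 0.161·V/T₆₀ = 0.161·714/0.45 = 255.45 m² sabins.
Absorption from the other surfaces = 91·0.42 + 187·0.6 + 211·0.39 = 232.71 m², so the seating must supply 22.74 m² over 96 m².
α = 22.74/96 = 0.237.

0.24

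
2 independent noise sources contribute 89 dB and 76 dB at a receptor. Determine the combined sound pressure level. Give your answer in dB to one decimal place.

89.2 dB

For uncorrelated sources the intensities add, so convert each level to linear form, sum, and take 10·log₁₀ of the total.
Σ 10^(L/10) = 10^(89/10) + 10^(76/10) = 8.341e+08.
L_total = 10·log₁₀(8.341e+08) = 89.21 dB.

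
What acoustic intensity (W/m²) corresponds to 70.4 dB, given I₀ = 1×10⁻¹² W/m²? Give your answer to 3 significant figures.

I = I₀·10^(L/10) = 10⁻¹² × 10^(70.4/10) = 10^(-4.960).

1.10e-05 W/m²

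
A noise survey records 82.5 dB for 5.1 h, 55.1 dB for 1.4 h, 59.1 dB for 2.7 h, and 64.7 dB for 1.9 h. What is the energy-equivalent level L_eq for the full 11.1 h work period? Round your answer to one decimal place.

79.2 dB

Weight each interval's intensity by its duration and average over T = 11.1 h:
Σ tᵢ·10^(Lᵢ/10) = 5.1·10^(82.5/10) + 1.4·10^(55.1/10) + 2.7·10^(59.1/10) + 1.9·10^(64.7/10) = 9.152e+08.
L_eq = 10·log₁₀(9.152e+08/11.1) = 79.16 dB.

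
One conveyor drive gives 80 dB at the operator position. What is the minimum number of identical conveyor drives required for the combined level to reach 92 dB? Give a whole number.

16

N identical sources give L₁ + 10·log₁₀ N, so require 10·log₁₀ N ≥ 92 − 80 = 12.0 dB.
N ≥ 10^(12.0/10) = 15.849, so N = 16.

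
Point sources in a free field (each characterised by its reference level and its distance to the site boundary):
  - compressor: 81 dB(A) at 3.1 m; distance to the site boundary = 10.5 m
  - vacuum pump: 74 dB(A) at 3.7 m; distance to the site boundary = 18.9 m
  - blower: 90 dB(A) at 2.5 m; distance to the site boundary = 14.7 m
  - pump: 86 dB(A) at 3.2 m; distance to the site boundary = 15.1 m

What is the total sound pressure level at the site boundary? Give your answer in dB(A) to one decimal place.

Apply inverse-square spreading to bring every level to the receiver, then sum 10^(L/10).
compressor: 81 − 20·log₁₀(10.5/3.1) = 81 − 10.60 = 70.40 dB(A).
vacuum pump: 74 − 20·log₁₀(18.9/3.7) = 74 − 14.17 = 59.83 dB(A).
blower: 90 − 20·log₁₀(14.7/2.5) = 90 − 15.39 = 74.61 dB(A).
pump: 86 − 20·log₁₀(15.1/3.2) = 86 − 13.48 = 72.52 dB(A).
Σ 10^(L/10) = 5.874e+07 → L_total = 10·log₁₀(5.874e+07) = 77.69 dB(A).

77.7 dB(A)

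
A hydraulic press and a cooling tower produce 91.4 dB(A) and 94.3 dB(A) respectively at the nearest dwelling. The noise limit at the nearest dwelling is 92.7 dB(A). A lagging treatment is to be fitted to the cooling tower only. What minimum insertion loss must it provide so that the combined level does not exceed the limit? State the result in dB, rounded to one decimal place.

7.5 dB

Everything except the cooling tower sums to 10^(91.4/10) = 1.380e+09 in linear terms, 91.40 dB(A).
The limit corresponds to 10^(92.7/10) = 1.862e+09; subtracting the fixed part leaves 4.817e+08 for the cooling tower, i.e. 86.83 dB(A).
So the cooling tower must be reduced from 94.3 to 86.83 dB(A): IL = 7.47 dB.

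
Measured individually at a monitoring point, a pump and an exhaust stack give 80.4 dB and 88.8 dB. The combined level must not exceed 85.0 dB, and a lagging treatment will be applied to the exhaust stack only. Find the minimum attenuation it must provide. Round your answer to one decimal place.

5.6 dB

The untreated sources together contribute 10^(80.4/10) = 1.096e+08, i.e. 80.40 dB.
To meet 85.0 dB overall, the treated exhaust stack may contribute at most 10^(85.0/10) − 1.096e+08 = 2.066e+08, i.e. 83.15 dB.
Required insertion loss = 88.8 − 83.15 = 5.65 dB.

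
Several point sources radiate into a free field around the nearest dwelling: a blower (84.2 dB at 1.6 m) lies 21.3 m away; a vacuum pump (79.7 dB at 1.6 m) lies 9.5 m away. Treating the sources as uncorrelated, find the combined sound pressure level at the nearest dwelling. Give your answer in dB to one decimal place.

66.2 dB

Apply inverse-square spreading to bring every level to the receiver, then sum 10^(L/10).
blower: 84.2 − 20·log₁₀(21.3/1.6) = 84.2 − 22.49 = 61.71 dB.
vacuum pump: 79.7 − 20·log₁₀(9.5/1.6) = 79.7 − 15.47 = 64.23 dB.
Σ 10^(L/10) = 4.131e+06 → L_total = 10·log₁₀(4.131e+06) = 66.16 dB.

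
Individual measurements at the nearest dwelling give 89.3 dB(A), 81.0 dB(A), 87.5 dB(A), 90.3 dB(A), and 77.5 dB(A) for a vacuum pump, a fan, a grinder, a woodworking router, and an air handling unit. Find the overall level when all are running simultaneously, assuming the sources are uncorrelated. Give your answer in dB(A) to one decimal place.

Incoherent sources combine by intensity addition: L_total = 10·log₁₀(Σ 10^(L_i/10)).
Σ 10^(L/10) = 10^(89.3/10) + 10^(81.0/10) + 10^(87.5/10) + 10^(90.3/10) + 10^(77.5/10) = 2.667e+09.
L_total = 10·log₁₀(2.667e+09) = 94.26 dB(A).

94.3 dB(A)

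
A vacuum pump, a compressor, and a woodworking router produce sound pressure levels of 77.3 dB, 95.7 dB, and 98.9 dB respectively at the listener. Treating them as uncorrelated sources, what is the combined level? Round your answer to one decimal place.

Incoherent sources combine by intensity addition: L_total = 10·log₁₀(Σ 10^(L_i/10)).
Σ 10^(L/10) = 10^(77.3/10) + 10^(95.7/10) + 10^(98.9/10) = 1.153e+10.
L_total = 10·log₁₀(1.153e+10) = 100.62 dB.

100.6 dB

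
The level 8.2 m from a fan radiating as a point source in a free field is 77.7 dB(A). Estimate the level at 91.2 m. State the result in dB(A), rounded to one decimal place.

Spherical spreading from a point source gives a 20·log₁₀(r₂/r₁) drop.
L₂ = 77.7 − 20·log₁₀(91.2/8.2) = 77.7 − 20.924 = 56.78 dB(A).

56.8 dB(A)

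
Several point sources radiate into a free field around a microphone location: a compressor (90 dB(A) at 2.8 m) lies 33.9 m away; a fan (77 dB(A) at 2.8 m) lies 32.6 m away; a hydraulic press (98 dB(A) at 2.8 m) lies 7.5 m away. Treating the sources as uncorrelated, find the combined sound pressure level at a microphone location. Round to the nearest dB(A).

89 dB(A)

First find each source's level at the receiver (point-source: −20·log₁₀(r/r_ref)), then combine on an intensity basis.
compressor: 90 − 20·log₁₀(33.9/2.8) = 90 − 21.66 = 68.34 dB(A).
fan: 77 − 20·log₁₀(32.6/2.8) = 77 − 21.32 = 55.68 dB(A).
hydraulic press: 98 − 20·log₁₀(7.5/2.8) = 98 − 8.56 = 89.44 dB(A).
Σ 10^(L/10) = 8.866e+08 → L_total = 10·log₁₀(8.866e+08) = 89.48 dB(A).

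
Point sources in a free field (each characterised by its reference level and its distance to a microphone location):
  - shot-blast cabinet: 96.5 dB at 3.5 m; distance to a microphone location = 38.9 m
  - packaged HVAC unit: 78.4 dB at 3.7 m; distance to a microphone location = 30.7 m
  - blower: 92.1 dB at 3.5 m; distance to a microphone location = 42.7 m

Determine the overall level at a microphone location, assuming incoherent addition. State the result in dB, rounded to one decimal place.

First find each source's level at the receiver (point-source: −20·log₁₀(r/r_ref)), then combine on an intensity basis.
shot-blast cabinet: 96.5 − 20·log₁₀(38.9/3.5) = 96.5 − 20.92 = 75.58 dB.
packaged HVAC unit: 78.4 − 20·log₁₀(30.7/3.7) = 78.4 − 18.38 = 60.02 dB.
blower: 92.1 − 20·log₁₀(42.7/3.5) = 92.1 − 21.73 = 70.37 dB.
Σ 10^(L/10) = 4.806e+07 → L_total = 10·log₁₀(4.806e+07) = 76.82 dB.

76.8 dB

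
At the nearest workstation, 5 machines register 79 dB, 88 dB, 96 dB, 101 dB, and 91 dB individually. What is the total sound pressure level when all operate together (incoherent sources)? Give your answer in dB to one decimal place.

For uncorrelated sources the intensities add, so convert each level to linear form, sum, and take 10·log₁₀ of the total.
Σ 10^(L/10) = 10^(79/10) + 10^(88/10) + 10^(96/10) + 10^(101/10) + 10^(91/10) = 1.854e+10.
L_total = 10·log₁₀(1.854e+10) = 102.68 dB.

102.7 dB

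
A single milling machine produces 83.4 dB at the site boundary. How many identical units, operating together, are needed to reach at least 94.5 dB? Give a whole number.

Need L₁ + 10·log₁₀ N ≥ 94.5, i.e. log₁₀ N ≥ 1.11.
N ≥ 10^(11.1/10) = 12.882, so N = 13.

13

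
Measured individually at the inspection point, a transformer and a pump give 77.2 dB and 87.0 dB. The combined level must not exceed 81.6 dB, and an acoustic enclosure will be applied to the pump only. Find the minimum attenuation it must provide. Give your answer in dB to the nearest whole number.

Fixed contribution from the other source: Σ 10^(L/10) = 10^(77.2/10) = 5.248e+07 (77.20 dB).
The limit corresponds to 10^(81.6/10) = 1.445e+08; subtracting the fixed part leaves 9.206e+07 for the pump, i.e. 79.64 dB.
Required insertion loss = 87.0 − 79.64 = 7.36 dB.

7 dB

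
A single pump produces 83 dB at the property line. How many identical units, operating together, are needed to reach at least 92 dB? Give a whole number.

8

Need L₁ + 10·log₁₀ N ≥ 92, i.e. log₁₀ N ≥ 0.90.
N ≥ 10^(9.0/10) = 7.943, so N = 8.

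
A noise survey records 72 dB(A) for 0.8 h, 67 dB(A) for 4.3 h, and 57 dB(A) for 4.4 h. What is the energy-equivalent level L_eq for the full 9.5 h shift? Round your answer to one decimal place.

65.8 dB(A)

Weight each interval's intensity by its duration and average over T = 9.5 h:
Σ tᵢ·10^(Lᵢ/10) = 0.8·10^(72/10) + 4.3·10^(67/10) + 4.4·10^(57/10) = 3.644e+07.
L_eq = 10·log₁₀(3.644e+07/9.5) = 65.84 dB(A).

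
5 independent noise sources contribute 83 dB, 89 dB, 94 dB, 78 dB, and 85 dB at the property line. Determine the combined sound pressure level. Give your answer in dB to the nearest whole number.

96 dB

Incoherent sources combine by intensity addition: L_total = 10·log₁₀(Σ 10^(L_i/10)).
Σ 10^(L/10) = 10^(83/10) + 10^(89/10) + 10^(94/10) + 10^(78/10) + 10^(85/10) = 3.885e+09.
L_total = 10·log₁₀(3.885e+09) = 95.89 dB.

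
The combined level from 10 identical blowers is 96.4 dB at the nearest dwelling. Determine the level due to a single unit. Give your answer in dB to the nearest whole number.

10 equal contributions raise the level by 10·log₁₀ 10 = 10.000 dB, so each unit alone gives 96.4 − 10.000.

86 dB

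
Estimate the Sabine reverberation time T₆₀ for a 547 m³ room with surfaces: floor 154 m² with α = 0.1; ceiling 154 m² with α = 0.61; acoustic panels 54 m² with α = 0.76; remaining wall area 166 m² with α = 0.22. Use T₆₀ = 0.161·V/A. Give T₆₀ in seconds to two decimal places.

Total absorption A = 154·0.1 + 154·0.61 + 54·0.76 + 166·0.22 = 186.90 m² sabins.
T₆₀ = 0.161 × 547 / 186.90 = 0.471 s.

0.47 s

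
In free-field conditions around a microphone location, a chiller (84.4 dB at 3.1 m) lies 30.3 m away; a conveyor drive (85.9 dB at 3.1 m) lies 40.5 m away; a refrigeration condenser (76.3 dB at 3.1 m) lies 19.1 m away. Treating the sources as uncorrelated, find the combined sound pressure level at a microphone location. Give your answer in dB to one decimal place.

First find each source's level at the receiver (point-source: −20·log₁₀(r/r_ref)), then combine on an intensity basis.
chiller: 84.4 − 20·log₁₀(30.3/3.1) = 84.4 − 19.80 = 64.60 dB.
conveyor drive: 85.9 − 20·log₁₀(40.5/3.1) = 85.9 − 22.32 = 63.58 dB.
refrigeration condenser: 76.3 − 20·log₁₀(19.1/3.1) = 76.3 − 15.79 = 60.51 dB.
Σ 10^(L/10) = 6.286e+06 → L_total = 10·log₁₀(6.286e+06) = 67.98 dB.

68.0 dB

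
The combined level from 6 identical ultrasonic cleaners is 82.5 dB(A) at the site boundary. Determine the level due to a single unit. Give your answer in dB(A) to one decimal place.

74.7 dB(A)

Dividing the total intensity by 6 lowers the level by 10·log₁₀ 6 = 7.782 dB: L₁ = 82.5 − 7.782.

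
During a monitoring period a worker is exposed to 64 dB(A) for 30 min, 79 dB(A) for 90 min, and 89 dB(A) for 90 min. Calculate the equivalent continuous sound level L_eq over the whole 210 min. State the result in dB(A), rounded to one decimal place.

Weight each interval's intensity by its duration and average over T = 210 min:
Σ tᵢ·10^(Lᵢ/10) = 30·10^(64/10) + 90·10^(79/10) + 90·10^(89/10) = 7.871e+10.
L_eq = 10·log₁₀(7.871e+10/210) = 85.74 dB(A).

85.7 dB(A)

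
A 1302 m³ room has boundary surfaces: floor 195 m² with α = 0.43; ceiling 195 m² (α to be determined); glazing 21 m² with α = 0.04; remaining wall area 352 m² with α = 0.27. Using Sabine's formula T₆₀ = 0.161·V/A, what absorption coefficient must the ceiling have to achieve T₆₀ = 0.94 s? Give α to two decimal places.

0.22

Required total absorption A = 0.161·1302/0.94 = 223.00 m².
Absorption from the other surfaces = 195·0.43 + 21·0.04 + 352·0.27 = 179.73 m², so the ceiling must supply 43.27 m² over 195 m².
α = 43.27/195 = 0.222.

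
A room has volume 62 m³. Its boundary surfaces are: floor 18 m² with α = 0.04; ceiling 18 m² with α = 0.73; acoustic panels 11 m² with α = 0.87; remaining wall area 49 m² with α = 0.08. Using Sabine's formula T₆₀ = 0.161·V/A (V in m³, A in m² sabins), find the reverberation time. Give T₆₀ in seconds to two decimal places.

0.36 s

Total absorption A = 18·0.04 + 18·0.73 + 11·0.87 + 49·0.08 = 27.35 m² sabins.
T₆₀ = 0.161·V/A = 0.161·62/27.35 = 0.365 s.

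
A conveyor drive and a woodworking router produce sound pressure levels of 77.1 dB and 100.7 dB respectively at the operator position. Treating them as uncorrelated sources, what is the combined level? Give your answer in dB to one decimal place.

100.7 dB

Incoherent sources combine by intensity addition: L_total = 10·log₁₀(Σ 10^(L_i/10)).
Σ 10^(L/10) = 10^(77.1/10) + 10^(100.7/10) = 1.180e+10.
L_total = 10·log₁₀(1.180e+10) = 100.72 dB.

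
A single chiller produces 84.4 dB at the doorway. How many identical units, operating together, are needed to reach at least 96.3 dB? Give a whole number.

N identical sources give L₁ + 10·log₁₀ N, so require 10·log₁₀ N ≥ 96.3 − 84.4 = 11.9 dB.
N ≥ 10^(11.9/10) = 15.488, so N = 16.

16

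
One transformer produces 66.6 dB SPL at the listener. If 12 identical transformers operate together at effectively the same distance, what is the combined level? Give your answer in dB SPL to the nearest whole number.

N identical incoherent sources raise the level by 10·log₁₀ N.
L_total = 66.6 + 10·log₁₀(12) = 66.6 + 10.792 = 77.39 dB SPL.

77 dB SPL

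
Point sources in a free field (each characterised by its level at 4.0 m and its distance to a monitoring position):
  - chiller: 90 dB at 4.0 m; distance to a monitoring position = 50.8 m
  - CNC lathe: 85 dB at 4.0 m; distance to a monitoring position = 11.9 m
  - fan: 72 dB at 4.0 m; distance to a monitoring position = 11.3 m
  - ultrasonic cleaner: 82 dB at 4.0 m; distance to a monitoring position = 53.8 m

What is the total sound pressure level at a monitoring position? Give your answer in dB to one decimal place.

Propagate each source to the receiver with L = L_ref − 20·log₁₀(r/r_ref), then add intensities.
chiller: 90 − 20·log₁₀(50.8/4.0) = 90 − 22.08 = 67.92 dB.
CNC lathe: 85 − 20·log₁₀(11.9/4.0) = 85 − 9.47 = 75.53 dB.
fan: 72 − 20·log₁₀(11.3/4.0) = 72 − 9.02 = 62.98 dB.
ultrasonic cleaner: 82 − 20·log₁₀(53.8/4.0) = 82 − 22.57 = 59.43 dB.
Σ 10^(L/10) = 4.479e+07 → L_total = 10·log₁₀(4.479e+07) = 76.51 dB.

76.5 dB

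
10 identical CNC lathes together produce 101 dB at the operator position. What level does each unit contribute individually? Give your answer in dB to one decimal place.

10 equal contributions raise the level by 10·log₁₀ 10 = 10.000 dB, so each unit alone gives 101 − 10.000.

91.0 dB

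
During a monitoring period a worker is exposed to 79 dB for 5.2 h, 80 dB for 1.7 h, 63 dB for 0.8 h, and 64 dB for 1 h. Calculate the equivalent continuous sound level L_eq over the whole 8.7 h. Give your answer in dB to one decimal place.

78.3 dB

The energy average is taken in the linear domain: L_eq = 10·log₁₀[(Σ tᵢ·10^(Lᵢ/10))/T], T = 8.7 h.
Σ tᵢ·10^(Lᵢ/10) = 5.2·10^(79/10) + 1.7·10^(80/10) + 0.8·10^(63/10) + 1·10^(64/10) = 5.872e+08.
L_eq = 10·log₁₀(5.872e+08/8.7) = 78.29 dB.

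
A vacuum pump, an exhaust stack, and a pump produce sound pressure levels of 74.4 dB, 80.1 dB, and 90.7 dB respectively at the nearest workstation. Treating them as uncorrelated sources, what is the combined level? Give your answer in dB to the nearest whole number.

Incoherent sources combine by intensity addition: L_total = 10·log₁₀(Σ 10^(L_i/10)).
Σ 10^(L/10) = 10^(74.4/10) + 10^(80.1/10) + 10^(90.7/10) = 1.305e+09.
L_total = 10·log₁₀(1.305e+09) = 91.16 dB.

91 dB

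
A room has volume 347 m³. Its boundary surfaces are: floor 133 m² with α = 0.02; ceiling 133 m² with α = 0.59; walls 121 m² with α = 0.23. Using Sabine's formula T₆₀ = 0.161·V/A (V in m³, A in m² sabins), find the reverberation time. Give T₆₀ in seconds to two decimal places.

Total absorption A = 133·0.02 + 133·0.59 + 121·0.23 = 108.96 m² sabins.
T₆₀ = 0.161·V/A = 0.161·347/108.96 = 0.513 s.

0.51 s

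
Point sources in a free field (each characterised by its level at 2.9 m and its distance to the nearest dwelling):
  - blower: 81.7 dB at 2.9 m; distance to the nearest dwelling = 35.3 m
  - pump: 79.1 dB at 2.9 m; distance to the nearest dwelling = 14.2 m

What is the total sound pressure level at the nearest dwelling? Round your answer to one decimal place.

66.4 dB

First find each source's level at the receiver (point-source: −20·log₁₀(r/r_ref)), then combine on an intensity basis.
blower: 81.7 − 20·log₁₀(35.3/2.9) = 81.7 − 21.71 = 59.99 dB.
pump: 79.1 − 20·log₁₀(14.2/2.9) = 79.1 − 13.80 = 65.30 dB.
Σ 10^(L/10) = 4.388e+06 → L_total = 10·log₁₀(4.388e+06) = 66.42 dB.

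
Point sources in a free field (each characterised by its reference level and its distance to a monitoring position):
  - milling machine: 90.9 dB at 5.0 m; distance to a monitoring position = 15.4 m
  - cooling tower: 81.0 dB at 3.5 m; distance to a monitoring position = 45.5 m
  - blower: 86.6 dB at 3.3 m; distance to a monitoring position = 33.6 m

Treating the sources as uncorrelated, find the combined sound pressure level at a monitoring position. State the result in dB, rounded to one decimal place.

81.3 dB

Propagate each source to the receiver with L = L_ref − 20·log₁₀(r/r_ref), then add intensities.
milling machine: 90.9 − 20·log₁₀(15.4/5.0) = 90.9 − 9.77 = 81.13 dB.
cooling tower: 81.0 − 20·log₁₀(45.5/3.5) = 81.0 − 22.28 = 58.72 dB.
blower: 86.6 − 20·log₁₀(33.6/3.3) = 86.6 − 20.16 = 66.44 dB.
Σ 10^(L/10) = 1.348e+08 → L_total = 10·log₁₀(1.348e+08) = 81.30 dB.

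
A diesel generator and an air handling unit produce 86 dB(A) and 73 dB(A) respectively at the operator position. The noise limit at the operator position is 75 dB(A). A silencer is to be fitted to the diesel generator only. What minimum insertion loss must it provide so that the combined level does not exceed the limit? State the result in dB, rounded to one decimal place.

Everything except the diesel generator sums to 10^(73/10) = 1.995e+07 in linear terms, 73.00 dB(A).
To meet 75 dB(A) overall, the treated diesel generator may contribute at most 10^(75/10) − 1.995e+07 = 1.167e+07, i.e. 70.67 dB(A).
Required insertion loss = 86 − 70.67 = 15.33 dB.

15.3 dB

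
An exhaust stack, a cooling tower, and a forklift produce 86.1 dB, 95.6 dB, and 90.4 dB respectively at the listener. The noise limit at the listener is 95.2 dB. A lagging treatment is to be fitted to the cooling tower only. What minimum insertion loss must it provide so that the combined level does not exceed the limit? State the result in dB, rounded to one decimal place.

The untreated sources together contribute 10^(86.1/10) + 10^(90.4/10) = 1.504e+09, i.e. 91.77 dB.
To meet 95.2 dB overall, the treated cooling tower may contribute at most 10^(95.2/10) − 1.504e+09 = 1.807e+09, i.e. 92.57 dB.
Required insertion loss = 95.6 − 92.57 = 3.03 dB.

3.0 dB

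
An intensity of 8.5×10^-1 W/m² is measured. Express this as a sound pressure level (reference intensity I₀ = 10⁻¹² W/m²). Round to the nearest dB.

L = 10·log₁₀(I/I₀) = 10·log₁₀(8.5×10^-1/10⁻¹²) = 10·log₁₀(8.5×10^11).
L = 10·(0.9294 + 11) = 119.29 dB.

119 dB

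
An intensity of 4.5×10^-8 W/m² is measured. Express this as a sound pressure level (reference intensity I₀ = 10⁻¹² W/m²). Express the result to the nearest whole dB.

47 dB

L = 10·log₁₀(I/I₀) = 10·log₁₀(4.5×10^-8/10⁻¹²) = 10·log₁₀(4.5×10^4).
L = 10·(0.6532 + 4) = 46.53 dB.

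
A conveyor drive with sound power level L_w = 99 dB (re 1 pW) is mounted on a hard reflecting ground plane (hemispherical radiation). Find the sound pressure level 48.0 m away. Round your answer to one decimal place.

L_p = L_w − 10·log₁₀(2π·r²) with r = 48.0 m.
2π·r² = 1.448e+04 m², 10·log₁₀ of that is 41.607 dB.
L_p = 99 − 41.607 = 57.39 dB.

57.4 dB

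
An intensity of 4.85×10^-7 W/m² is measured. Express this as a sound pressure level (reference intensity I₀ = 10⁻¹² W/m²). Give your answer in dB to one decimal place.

56.9 dB

I/I₀ = 4.85×10^-7/10⁻¹² = 4.85×10^5, and L = 10·log₁₀(I/I₀).
L = 10·(0.6857 + 5) = 56.86 dB.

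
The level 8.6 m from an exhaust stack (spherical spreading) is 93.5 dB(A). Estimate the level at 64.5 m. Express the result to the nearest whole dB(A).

76 dB(A)

For a point source, L₂ = L₁ − 20·log₁₀(r₂/r₁).
L₂ = 93.5 − 20·log₁₀(64.5/8.6) = 93.5 − 17.501 = 76.00 dB(A).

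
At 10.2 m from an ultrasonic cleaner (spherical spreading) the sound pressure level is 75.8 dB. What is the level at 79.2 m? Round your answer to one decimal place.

Point-source attenuation: ΔL = 20·log₁₀(r₂/r₁) = 20·log₁₀(79.2/10.2) = 17.803 dB.
L₂ = 75.8 − 20·log₁₀(79.2/10.2) = 75.8 − 17.803 = 58.00 dB.

58.0 dB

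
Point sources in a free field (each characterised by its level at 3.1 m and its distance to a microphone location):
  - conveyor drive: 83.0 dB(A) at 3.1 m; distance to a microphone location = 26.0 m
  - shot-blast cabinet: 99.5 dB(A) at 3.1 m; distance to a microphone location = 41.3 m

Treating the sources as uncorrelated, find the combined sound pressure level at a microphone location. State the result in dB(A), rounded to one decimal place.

Apply inverse-square spreading to bring every level to the receiver, then sum 10^(L/10).
conveyor drive: 83.0 − 20·log₁₀(26.0/3.1) = 83.0 − 18.47 = 64.53 dB(A).
shot-blast cabinet: 99.5 − 20·log₁₀(41.3/3.1) = 99.5 − 22.49 = 77.01 dB(A).
Σ 10^(L/10) = 5.305e+07 → L_total = 10·log₁₀(5.305e+07) = 77.25 dB(A).

77.2 dB(A)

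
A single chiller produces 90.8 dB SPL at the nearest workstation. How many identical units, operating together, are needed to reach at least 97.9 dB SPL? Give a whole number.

Need L₁ + 10·log₁₀ N ≥ 97.9, i.e. log₁₀ N ≥ 0.71.
N ≥ 10^(7.1/10) = 5.129, so N = 6.

6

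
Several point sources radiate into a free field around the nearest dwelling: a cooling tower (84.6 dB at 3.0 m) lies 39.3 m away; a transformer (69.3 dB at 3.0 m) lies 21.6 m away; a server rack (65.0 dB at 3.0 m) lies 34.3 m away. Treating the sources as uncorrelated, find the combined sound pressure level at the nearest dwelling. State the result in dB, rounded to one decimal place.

Apply inverse-square spreading to bring every level to the receiver, then sum 10^(L/10).
cooling tower: 84.6 − 20·log₁₀(39.3/3.0) = 84.6 − 22.35 = 62.25 dB.
transformer: 69.3 − 20·log₁₀(21.6/3.0) = 69.3 − 17.15 = 52.15 dB.
server rack: 65.0 − 20·log₁₀(34.3/3.0) = 65.0 − 21.16 = 43.84 dB.
Σ 10^(L/10) = 1.869e+06 → L_total = 10·log₁₀(1.869e+06) = 62.72 dB.

62.7 dB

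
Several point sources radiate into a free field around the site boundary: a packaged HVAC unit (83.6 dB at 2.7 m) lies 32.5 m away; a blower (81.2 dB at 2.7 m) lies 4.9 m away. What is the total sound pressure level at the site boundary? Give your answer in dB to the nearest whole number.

76 dB

Apply inverse-square spreading to bring every level to the receiver, then sum 10^(L/10).
packaged HVAC unit: 83.6 − 20·log₁₀(32.5/2.7) = 83.6 − 21.61 = 61.99 dB.
blower: 81.2 − 20·log₁₀(4.9/2.7) = 81.2 − 5.18 = 76.02 dB.
Σ 10^(L/10) = 4.161e+07 → L_total = 10·log₁₀(4.161e+07) = 76.19 dB.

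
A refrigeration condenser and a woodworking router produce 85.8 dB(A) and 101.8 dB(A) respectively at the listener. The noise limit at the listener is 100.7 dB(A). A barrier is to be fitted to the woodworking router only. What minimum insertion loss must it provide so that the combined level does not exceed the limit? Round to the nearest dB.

Everything except the woodworking router sums to 10^(85.8/10) = 3.802e+08 in linear terms, 85.80 dB(A).
The limit corresponds to 10^(100.7/10) = 1.175e+10; subtracting the fixed part leaves 1.137e+10 for the woodworking router, i.e. 100.56 dB(A).
Required insertion loss = 101.8 − 100.56 = 1.24 dB.

1 dB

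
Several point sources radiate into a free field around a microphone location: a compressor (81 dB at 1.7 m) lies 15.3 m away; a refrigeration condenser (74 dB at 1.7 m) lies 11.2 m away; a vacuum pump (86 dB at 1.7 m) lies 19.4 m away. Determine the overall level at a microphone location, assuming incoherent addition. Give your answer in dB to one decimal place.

Apply inverse-square spreading to bring every level to the receiver, then sum 10^(L/10).
compressor: 81 − 20·log₁₀(15.3/1.7) = 81 − 19.08 = 61.92 dB.
refrigeration condenser: 74 − 20·log₁₀(11.2/1.7) = 74 − 16.38 = 57.62 dB.
vacuum pump: 86 − 20·log₁₀(19.4/1.7) = 86 − 21.15 = 64.85 dB.
Σ 10^(L/10) = 5.190e+06 → L_total = 10·log₁₀(5.190e+06) = 67.15 dB.

67.2 dB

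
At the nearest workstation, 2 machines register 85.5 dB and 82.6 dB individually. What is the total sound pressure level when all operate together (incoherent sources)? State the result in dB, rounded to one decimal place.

Incoherent sources combine by intensity addition: L_total = 10·log₁₀(Σ 10^(L_i/10)).
Σ 10^(L/10) = 10^(85.5/10) + 10^(82.6/10) = 5.368e+08.
L_total = 10·log₁₀(5.368e+08) = 87.30 dB.

87.3 dB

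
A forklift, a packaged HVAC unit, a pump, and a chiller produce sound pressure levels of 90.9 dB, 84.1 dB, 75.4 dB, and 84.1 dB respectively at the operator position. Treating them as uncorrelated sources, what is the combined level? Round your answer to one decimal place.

For uncorrelated sources the intensities add, so convert each level to linear form, sum, and take 10·log₁₀ of the total.
Σ 10^(L/10) = 10^(90.9/10) + 10^(84.1/10) + 10^(75.4/10) + 10^(84.1/10) = 1.779e+09.
L_total = 10·log₁₀(1.779e+09) = 92.50 dB.

92.5 dB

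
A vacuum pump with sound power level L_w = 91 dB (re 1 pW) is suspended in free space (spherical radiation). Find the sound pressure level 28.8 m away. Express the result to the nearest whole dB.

51 dB

Free-field spherical radiation: L_p = L_w − 10·log₁₀(4π·r²), r = 28.8 m.
4π·r² = 1.042e+04 m², 10·log₁₀ of that is 40.180 dB.
L_p = 91 − 40.180 = 50.82 dB.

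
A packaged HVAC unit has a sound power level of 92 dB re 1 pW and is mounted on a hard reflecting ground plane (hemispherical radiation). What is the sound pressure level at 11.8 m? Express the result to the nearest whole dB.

63 dB

L_p = L_w − 10·log₁₀(2π·r²) with r = 11.8 m.
2π·r² = 874.9 m², 10·log₁₀ of that is 29.419 dB.
L_p = 92 − 29.419 = 62.58 dB.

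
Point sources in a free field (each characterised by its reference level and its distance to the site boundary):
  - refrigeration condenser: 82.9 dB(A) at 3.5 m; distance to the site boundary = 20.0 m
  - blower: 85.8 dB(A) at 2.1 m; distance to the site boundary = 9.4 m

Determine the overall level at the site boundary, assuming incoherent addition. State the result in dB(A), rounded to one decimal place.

74.0 dB(A)

Propagate each source to the receiver with L = L_ref − 20·log₁₀(r/r_ref), then add intensities.
refrigeration condenser: 82.9 − 20·log₁₀(20.0/3.5) = 82.9 − 15.14 = 67.76 dB(A).
blower: 85.8 − 20·log₁₀(9.4/2.1) = 85.8 − 13.02 = 72.78 dB(A).
Σ 10^(L/10) = 2.495e+07 → L_total = 10·log₁₀(2.495e+07) = 73.97 dB(A).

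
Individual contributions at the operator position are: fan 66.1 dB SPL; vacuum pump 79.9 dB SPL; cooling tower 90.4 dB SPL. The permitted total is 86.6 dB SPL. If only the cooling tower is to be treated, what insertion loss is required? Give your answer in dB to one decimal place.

The untreated sources together contribute 10^(66.1/10) + 10^(79.9/10) = 1.018e+08, i.e. 80.08 dB SPL.
The limit corresponds to 10^(86.6/10) = 4.571e+08; subtracting the fixed part leaves 3.553e+08 for the cooling tower, i.e. 85.51 dB SPL.
Required insertion loss = 90.4 − 85.51 = 4.89 dB.

4.9 dB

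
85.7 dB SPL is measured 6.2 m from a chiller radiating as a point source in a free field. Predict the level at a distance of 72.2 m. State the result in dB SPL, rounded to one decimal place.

For a point source, L₂ = L₁ − 20·log₁₀(r₂/r₁).
L₂ = 85.7 − 20·log₁₀(72.2/6.2) = 85.7 − 21.323 = 64.38 dB SPL.

64.4 dB SPL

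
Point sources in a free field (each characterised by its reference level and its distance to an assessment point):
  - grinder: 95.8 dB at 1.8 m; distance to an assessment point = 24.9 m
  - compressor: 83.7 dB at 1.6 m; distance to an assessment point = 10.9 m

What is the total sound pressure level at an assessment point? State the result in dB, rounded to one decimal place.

First find each source's level at the receiver (point-source: −20·log₁₀(r/r_ref)), then combine on an intensity basis.
grinder: 95.8 − 20·log₁₀(24.9/1.8) = 95.8 − 22.82 = 72.98 dB.
compressor: 83.7 − 20·log₁₀(10.9/1.6) = 83.7 − 16.67 = 67.03 dB.
Σ 10^(L/10) = 2.492e+07 → L_total = 10·log₁₀(2.492e+07) = 73.97 dB.

74.0 dB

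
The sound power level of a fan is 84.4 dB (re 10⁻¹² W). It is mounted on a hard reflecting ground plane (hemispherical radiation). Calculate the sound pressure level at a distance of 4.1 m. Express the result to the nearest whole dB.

64 dB

The power spreads over a hemisphere of area 2π·r², so L_p = L_w − 10·log₁₀(2π·r²).
2π·r² = 105.6 m², 10·log₁₀ of that is 20.237 dB.
L_p = 84.4 − 20.237 = 64.16 dB.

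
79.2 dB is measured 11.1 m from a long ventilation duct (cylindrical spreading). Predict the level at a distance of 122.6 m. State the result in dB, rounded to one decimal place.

68.8 dB

Cylindrical spreading from a line source gives a 10·log₁₀(r₂/r₁) drop.
L₂ = 79.2 − 10·log₁₀(122.6/11.1) = 79.2 − 10.432 = 68.77 dB.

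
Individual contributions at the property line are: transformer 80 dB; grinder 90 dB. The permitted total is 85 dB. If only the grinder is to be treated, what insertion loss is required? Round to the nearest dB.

Everything except the grinder sums to 10^(80/10) = 1.000e+08 in linear terms, 80.00 dB.
The limit corresponds to 10^(85/10) = 3.162e+08; subtracting the fixed part leaves 2.162e+08 for the grinder, i.e. 83.35 dB.
So the grinder must be reduced from 90 to 83.35 dB: IL = 6.65 dB.

7 dB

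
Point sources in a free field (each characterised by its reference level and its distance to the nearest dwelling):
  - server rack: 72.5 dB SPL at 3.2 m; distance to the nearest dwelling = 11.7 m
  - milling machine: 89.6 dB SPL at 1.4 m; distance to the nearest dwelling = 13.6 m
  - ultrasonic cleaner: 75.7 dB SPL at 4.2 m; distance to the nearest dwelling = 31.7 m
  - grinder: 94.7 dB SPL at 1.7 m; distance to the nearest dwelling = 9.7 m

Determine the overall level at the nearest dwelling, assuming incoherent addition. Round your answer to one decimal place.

Apply inverse-square spreading to bring every level to the receiver, then sum 10^(L/10).
server rack: 72.5 − 20·log₁₀(11.7/3.2) = 72.5 − 11.26 = 61.24 dB SPL.
milling machine: 89.6 − 20·log₁₀(13.6/1.4) = 89.6 − 19.75 = 69.85 dB SPL.
ultrasonic cleaner: 75.7 − 20·log₁₀(31.7/4.2) = 75.7 − 17.56 = 58.14 dB SPL.
grinder: 94.7 − 20·log₁₀(9.7/1.7) = 94.7 − 15.13 = 79.57 dB SPL.
Σ 10^(L/10) = 1.023e+08 → L_total = 10·log₁₀(1.023e+08) = 80.10 dB SPL.

80.1 dB SPL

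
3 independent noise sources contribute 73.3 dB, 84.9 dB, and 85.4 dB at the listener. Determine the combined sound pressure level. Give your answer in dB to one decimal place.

88.3 dB

Incoherent sources combine by intensity addition: L_total = 10·log₁₀(Σ 10^(L_i/10)).
Σ 10^(L/10) = 10^(73.3/10) + 10^(84.9/10) + 10^(85.4/10) = 6.771e+08.
L_total = 10·log₁₀(6.771e+08) = 88.31 dB.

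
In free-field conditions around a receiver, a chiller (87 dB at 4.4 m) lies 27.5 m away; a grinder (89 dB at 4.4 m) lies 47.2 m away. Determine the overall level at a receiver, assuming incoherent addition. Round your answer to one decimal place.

Apply inverse-square spreading to bring every level to the receiver, then sum 10^(L/10).
chiller: 87 − 20·log₁₀(27.5/4.4) = 87 − 15.92 = 71.08 dB.
grinder: 89 − 20·log₁₀(47.2/4.4) = 89 − 20.61 = 68.39 dB.
Σ 10^(L/10) = 1.973e+07 → L_total = 10·log₁₀(1.973e+07) = 72.95 dB.

73.0 dB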